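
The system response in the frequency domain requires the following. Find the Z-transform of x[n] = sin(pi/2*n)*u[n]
Z{sin(w0*n)*u[n]}=z*sin(w0)/(z^2 - 2z*cos(w0) + 1)
With w0=pi/2: X(z)=z*sin(pi/2)/(z^2 - 2z*cos(pi/2) + 1)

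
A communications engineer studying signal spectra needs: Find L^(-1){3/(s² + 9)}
L^(-1){w/(s² + w²)} = sin(wt)
Here w = 3

Answer: sin(3t)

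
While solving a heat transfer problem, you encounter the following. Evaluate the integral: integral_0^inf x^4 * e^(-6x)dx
This is a Gamma integral. Substitute u=6x (du=6 dx):
integral_0^inf x^4*e^(-6x) dx=(1/6^5) integral_0^inf u^4*e^(-u) du
=Gamma(5)/6^5=4!/6^5=24/7776

Answer: 1/324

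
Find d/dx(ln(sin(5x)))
Chain rule: d/dx[ln(u)]=u'/u where u=sin(5x)
u'=5cos(5x)

Answer: (5cos(5x))/(sin(5x))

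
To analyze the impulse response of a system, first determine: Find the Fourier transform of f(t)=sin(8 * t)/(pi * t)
sin(W*t)/(pi*t)=(W/pi)*sinc(W*t/pi) is the impulse response of the ideal low-pass filter with cutoff W (here W=8).
Its Fourier transform is a rectangular function:
F(omega)=1 for |omega| < 8, 0 otherwise

Answer: rect(omega/16) [i.e., 1 for |omega| < 8, 0 otherwise]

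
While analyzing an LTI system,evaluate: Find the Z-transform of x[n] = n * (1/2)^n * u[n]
Using the property Z{n * a^n * u[n]} = az/(z-a)^2
With a = 1/2: X(z) = (1/2)z/(z - 1/2)^2, |z| > 1/2

Answer: (1/2)z/(z - 1/2)^2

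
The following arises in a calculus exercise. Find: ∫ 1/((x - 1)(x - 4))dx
Partial fractions: 1/((x-1)(x-4))=A/(x-1)+B/(x-4)
A=-1/3, B=1/3
∫ [-1/3· 1/(x-1)+1/3· 1/(x-4)] dx
=(1/3)[ln|x-4| - ln|x-1|]+C

Answer: (1/3)·ln|(x-4)/(x-1)|+C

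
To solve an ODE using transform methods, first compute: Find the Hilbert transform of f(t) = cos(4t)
The Hilbert transform shifts each frequency component by -pi/2.
H{cos(wt)}=sin(wt)
With w=4: H{cos(4t)}=sin(4t)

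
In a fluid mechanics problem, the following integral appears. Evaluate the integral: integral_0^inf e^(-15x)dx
integral_0^inf e^(-15x) dx = [-1/15 * e^(-15x)]_0^inf
= 0 - (-1/15) = 1/15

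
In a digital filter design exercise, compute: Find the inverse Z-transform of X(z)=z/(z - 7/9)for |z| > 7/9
Standard pair: z/(z-a) <-> a^n*u[n] for causal signals
With a = 7/9: x[n] = (7/9)^n*u[n]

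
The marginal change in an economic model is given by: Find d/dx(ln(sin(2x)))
Chain rule: d/dx[ln(u)]=u'/u where u=sin(2x)
u'=2cos(2x)

Answer: (2cos(2x))/(sin(2x))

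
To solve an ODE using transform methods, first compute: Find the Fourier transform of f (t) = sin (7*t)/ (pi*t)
sin(W*t)/(pi*t) = (W/pi)*sinc(W*t/pi) is the impulse response of the ideal low-pass filter with cutoff W (here W = 7).
Its Fourier transform is a rectangular function:
F(omega) = 1 for |omega| < 7, 0 otherwise

Answer: rect(omega/14) [i.e., 1 for |omega| < 7, 0 otherwise]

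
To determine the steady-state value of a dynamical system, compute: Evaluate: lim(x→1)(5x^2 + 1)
Polynomial is continuous, so substitute x=1:
5·1^2 + 1=6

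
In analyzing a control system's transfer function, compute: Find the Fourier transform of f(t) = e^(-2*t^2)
The Fourier transform of a Gaussian e^(-a*t^2) is sqrt(pi/a)*e^(-omega^2/(4a)).
With a = 2: F(omega) = sqrt(pi/2)*e^(-omega^2/8)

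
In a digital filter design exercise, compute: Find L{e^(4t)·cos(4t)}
First shifting: L{e^(at)f(t)}=F(s-a)
L{cos(4t)}=s/(s²+16)
Shift: (s-4)/((s-4)²+16)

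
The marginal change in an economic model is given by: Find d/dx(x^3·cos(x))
Product rule: (fg)'=f'g + fg'
f=x^3, f'=3x^2
g=cos(x), g'=-sin(x)

Answer: 3x^2·cos(x) - x^3·sin(x)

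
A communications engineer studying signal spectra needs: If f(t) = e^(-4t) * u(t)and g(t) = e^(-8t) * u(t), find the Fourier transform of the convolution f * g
By the convolution theorem: F{f*g} = F(omega)*G(omega)
F(omega) = 1/(4+j*omega), G(omega) = 1/(8+j*omega)
F{f*g} = 1/((4+j*omega)(8+j*omega))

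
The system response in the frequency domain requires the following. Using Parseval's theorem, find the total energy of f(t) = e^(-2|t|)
Parseval's theorem: E = integral |f(t)|^2 dt = (1/2pi) integral |F(omega)|^2 domega
E = integral_{-inf}^{inf} e^(-4|t|) dt = 2*integral_0^inf e^(-4t) dt = 2/(2*2) = 1/2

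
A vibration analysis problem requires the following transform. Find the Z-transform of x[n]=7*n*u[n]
Z{n*u[n]} = z/(z-1)^2
By linearity: Z{7*n*u[n]} = 7z/(z-1)^2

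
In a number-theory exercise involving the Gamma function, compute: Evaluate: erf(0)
erf(0)=0 (error function is odd and erf(0)=0 by definition)

Answer: 0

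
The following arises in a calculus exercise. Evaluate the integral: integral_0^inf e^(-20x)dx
integral_0^inf e^(-20x) dx=[-1/20 * e^(-20x)]_0^inf
=0 - (-1/20)=1/20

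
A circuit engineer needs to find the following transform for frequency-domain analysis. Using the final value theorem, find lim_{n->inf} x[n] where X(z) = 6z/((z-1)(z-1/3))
Final value theorem: lim x[n] = lim_{z->1} (z-1)*X(z)
(z-1)*X(z) = 6z/(z-1/3)
As z->1: 6/(1 - 1/3) = 6/(2/3) = 9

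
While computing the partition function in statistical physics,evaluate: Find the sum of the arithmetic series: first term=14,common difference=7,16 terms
Last term: a_n=14 + (16 - 1)·7=119
Sum=n(a_1 + a_n)/2=16(14 + 119)/2=1064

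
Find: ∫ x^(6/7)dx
Power rule: ∫ x^(6/7) dx=x^(13/7)/(13/7)+C

Answer: (7/13)·x^(13/7)+C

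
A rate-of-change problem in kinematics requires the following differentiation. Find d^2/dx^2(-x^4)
Apply power rule 2 times:
d^1: -4x^3
d^2: -12x^2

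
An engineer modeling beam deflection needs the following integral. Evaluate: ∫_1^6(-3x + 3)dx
Step 1: Find antiderivative F(x) = (-3/2)x^2 + 3x
Step 2: F(6) - F(1) = -36 - (3/2) = -75/2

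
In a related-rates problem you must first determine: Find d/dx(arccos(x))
d/dx[arccos(u)] = -u'/√(1-u²), u = x, u' = 1

Answer: -1/√(1-x²)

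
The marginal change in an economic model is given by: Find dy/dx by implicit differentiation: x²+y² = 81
Differentiate both sides: 2x+2y·(dy/dx)=0
Solve: dy/dx=-2x/(2y)=-x/y

Answer: dy/dx=-x/y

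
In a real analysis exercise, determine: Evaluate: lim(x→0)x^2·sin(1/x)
Squeeze theorem: -|x^2| ≤ x^2·sin(1/x) ≤ |x^2|
Since x^2 → 0 as x → 0, by squeeze theorem the limit is 0

Answer: 0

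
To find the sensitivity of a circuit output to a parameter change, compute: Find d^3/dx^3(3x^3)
Apply power rule 3 times:
d^1: 9x^2
d^2: 18x
d^3: 18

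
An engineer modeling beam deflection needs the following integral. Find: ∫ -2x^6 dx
Using power rule: ∫ -2x^6 dx = -2/7 x^7 + C = (-2/7)x^7 + C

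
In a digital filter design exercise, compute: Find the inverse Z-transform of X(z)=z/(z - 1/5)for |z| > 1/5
Standard pair: z/(z-a) <-> a^n * u[n] for causal signals
With a = 1/5: x[n] = (1/5)^n * u[n]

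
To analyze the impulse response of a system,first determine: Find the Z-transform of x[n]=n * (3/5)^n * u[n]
Using the property Z{n*a^n*u[n]} = az/(z-a)^2
With a = 3/5: X(z) = (3/5)z/(z - 3/5)^2, |z| > 3/5

Answer: (3/5)z/(z - 3/5)^2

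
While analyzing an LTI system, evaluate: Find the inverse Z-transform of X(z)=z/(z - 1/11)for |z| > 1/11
Standard pair: z/(z-a) <-> a^n*u[n] for causal signals
With a = 1/11: x[n] = (1/11)^n*u[n]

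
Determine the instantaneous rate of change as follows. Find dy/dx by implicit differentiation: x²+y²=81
Differentiate both sides: 2x + 2y·(dy/dx)=0
Solve: dy/dx=-2x/(2y)=-x/y

Answer: dy/dx=-x/y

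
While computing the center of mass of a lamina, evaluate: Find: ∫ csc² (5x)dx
Since d/dx[-cot(5x)]=5csc²(5x), integral=-cot(5x)/5+C

Answer: (-1/5)cot(5x)+C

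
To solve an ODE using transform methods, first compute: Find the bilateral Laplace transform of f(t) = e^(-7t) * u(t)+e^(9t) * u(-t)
For e^(-7t) * u(t): L=1/(s+7), Re(s) > -7
For e^(9t) * u(-t): L=-1/(s-9), Re(s) < 9
Combined: F(s)=1/(s+7)-1/(s-9), -7 < Re(s) < 9

Answer: 1/(s+7)-1/(s-9), ROC: -7 < Re(s) < 9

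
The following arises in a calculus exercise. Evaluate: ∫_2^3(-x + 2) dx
Step 1: Find antiderivative F(x) = (-1/2)x^2+2x
Step 2: F(3) - F(2) = 3/2 - (2) = -1/2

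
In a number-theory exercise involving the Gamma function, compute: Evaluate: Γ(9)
Γ(n)=(n-1)! for positive integers
Γ(9)=8!=40320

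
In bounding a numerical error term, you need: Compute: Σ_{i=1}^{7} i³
Using formula: Σ i^3=[n(n+1)/2]²=[7·8/2]²=784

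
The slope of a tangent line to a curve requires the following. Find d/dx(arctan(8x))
d/dx[arctan(u)]=u'/(1 + u²), u=8x, u'=8

Answer: 8/(1 + 64x²)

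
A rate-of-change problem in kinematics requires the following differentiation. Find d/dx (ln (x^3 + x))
Chain rule: d/dx[ln(u)] = u'/u where u = x^3+x
u' = 3x^2+1

Answer: (3x^2+1)/(x^3+x)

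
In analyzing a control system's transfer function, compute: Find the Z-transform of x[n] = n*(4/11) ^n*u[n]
Using the property Z{n * a^n * u[n]}=az/(z-a)^2
With a=4/11: X(z)=(4/11)z/(z - 4/11)^2, |z| > 4/11

Answer: (4/11)z/(z - 4/11)^2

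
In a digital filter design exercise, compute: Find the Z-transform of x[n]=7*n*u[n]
Z{n * u[n]} = z/(z-1)^2
By linearity: Z{7 * n * u[n]} = 7z/(z-1)^2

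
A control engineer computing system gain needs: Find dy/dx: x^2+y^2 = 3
Differentiate: 2x+2y·(dy/dx)=0
dy/dx=-2x/(2y)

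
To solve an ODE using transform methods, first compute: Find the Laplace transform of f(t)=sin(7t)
L{sin(wt)} = w/(s²+w²)
L{sin(7t)} = 7/(s²+49)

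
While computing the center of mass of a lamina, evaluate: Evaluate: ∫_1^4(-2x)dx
Step 1: Find antiderivative F(x) = -x^2
Step 2: F(4) - F(1) = -16 - (-1) = -15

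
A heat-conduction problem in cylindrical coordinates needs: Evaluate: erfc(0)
erfc(x) = 1 - erf(x); erfc(0) = 1 - erf(0) = 1-0 = 1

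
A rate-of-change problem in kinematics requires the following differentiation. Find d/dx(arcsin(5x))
d/dx[arcsin(u)]=u'/√(1-u²), u=5x, u'=5

Answer: 5/√(1 - 25x²)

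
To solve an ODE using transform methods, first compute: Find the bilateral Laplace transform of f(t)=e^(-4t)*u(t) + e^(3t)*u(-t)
For e^(-4t)*u(t): L=1/(s + 4), Re(s) > -4
For e^(3t)*u(-t): L=-1/(s-3), Re(s) < 3
Combined: F(s)=1/(s + 4) - 1/(s-3), -4 < Re(s) < 3

Answer: 1/(s + 4) - 1/(s-3), ROC: -4 < Re(s) < 3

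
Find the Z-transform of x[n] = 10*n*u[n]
Z{n*u[n]} = z/(z-1)^2
By linearity: Z{10*n*u[n]} = 10z/(z-1)^2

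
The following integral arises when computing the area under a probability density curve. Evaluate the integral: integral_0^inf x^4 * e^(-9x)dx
This is a Gamma integral. Substitute u = 9x (du = 9 dx):
integral_0^inf x^4 * e^(-9x) dx = (1/9^5) integral_0^inf u^4 * e^(-u) du
= Gamma(5)/9^5 = 4!/9^5 = 24/59049

Answer: 8/19683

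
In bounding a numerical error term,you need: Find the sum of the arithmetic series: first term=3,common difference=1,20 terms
Last term: a_n=3 + (20 - 1)·1=22
Sum=n(a_1 + a_n)/2=20(3 + 22)/2=250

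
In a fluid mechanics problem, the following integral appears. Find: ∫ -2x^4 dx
Using power rule: ∫ -2x^4 dx=-2/5 x^5 + C=(-2/5)x^5 + C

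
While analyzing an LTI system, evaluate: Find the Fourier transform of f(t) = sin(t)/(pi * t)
sin(W*t)/(pi*t)=(W/pi)*sinc(W*t/pi) is the impulse response of the ideal low-pass filter with cutoff W (here W=1).
Its Fourier transform is a rectangular function:
F(omega)=1 for |omega| < 1, 0 otherwise

Answer: rect(omega/2) [i.e., 1 for |omega| < 1, 0 otherwise]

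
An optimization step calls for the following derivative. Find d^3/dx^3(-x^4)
Apply power rule 3 times:
d^1: -4x^3
d^2: -12x^2
d^3: -24x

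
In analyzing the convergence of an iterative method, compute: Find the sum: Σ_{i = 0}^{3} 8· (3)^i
Geometric series: S=a(1 - r^n)/(1 - r)
a=8, r=3, n=4
S=8(1 - 81)/-2=320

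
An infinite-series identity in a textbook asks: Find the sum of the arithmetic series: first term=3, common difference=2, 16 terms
Last term: a_n=3+(16-1)·2=33
Sum=n(a_1+a_n)/2=16(3+33)/2=288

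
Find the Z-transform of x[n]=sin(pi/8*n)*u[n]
Z{sin(w0 * n) * u[n]} = z * sin(w0)/(z^2-2z * cos(w0)+1)
With w0 = pi/8: X(z) = z * sin(pi/8)/(z^2-2z * cos(pi/8)+1)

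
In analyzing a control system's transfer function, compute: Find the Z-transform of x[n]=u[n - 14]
Using the time-shift property: Z{u[n-14]} = z^(-14)*z/(z-1)
= z^(-13)/(z-1)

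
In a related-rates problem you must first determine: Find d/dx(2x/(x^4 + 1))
Quotient rule: (f/g)' = (f'g - fg')/g²
f = 2x, f' = 2
g = x^4 + 1, g' = 4x^3

Answer: (2·(x^4 + 1) - 8x^4)/(x^4 + 1)²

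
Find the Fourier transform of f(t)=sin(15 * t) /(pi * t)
sin(W*t)/(pi*t)=(W/pi)*sinc(W*t/pi) is the impulse response of the ideal low-pass filter with cutoff W (here W=15).
Its Fourier transform is a rectangular function:
F(omega)=1 for |omega| < 15, 0 otherwise

Answer: rect(omega/30) [i.e., 1 for |omega| < 15, 0 otherwise]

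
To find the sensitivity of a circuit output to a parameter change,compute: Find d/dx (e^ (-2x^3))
Chain rule: d/dx[e^u] = e^u · u' where u = -2x^3
u' = -6x^2

Answer: -6x^2·e^(-2x^3)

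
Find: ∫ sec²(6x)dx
Since d/dx[tan(6x)] = 6sec²(6x), integral = tan(6x)/6+C

Answer: (1/6)tan(6x)+C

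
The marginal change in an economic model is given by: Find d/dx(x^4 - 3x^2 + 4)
Power rule: d/dx(ax^n) = n·a·x^(n-1)
Term by term: 4·x^3 - 6·x

Answer: 4x^3 - 6x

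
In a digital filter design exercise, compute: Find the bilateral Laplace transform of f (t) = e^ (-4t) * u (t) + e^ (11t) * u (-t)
For e^(-4t) * u(t): L = 1/(s + 4), Re(s) > -4
For e^(11t) * u(-t): L = -1/(s-11), Re(s) < 11
Combined: F(s) = 1/(s + 4) - 1/(s-11), -4 < Re(s) < 11

Answer: 1/(s + 4) - 1/(s-11), ROC: -4 < Re(s) < 11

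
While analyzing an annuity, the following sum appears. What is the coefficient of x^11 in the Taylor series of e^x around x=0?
Taylor series of e^x = Σ x^n/n!
Coefficient of x^11 = 1/11! = 1/39916800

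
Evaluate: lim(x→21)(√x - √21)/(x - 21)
Multiply by conjugate (√x+√21)/(√x+√21):
=(x - 21)/((x - 21)(√x+√21))=1/(√x+√21)
As x → 21: 1/(2√21)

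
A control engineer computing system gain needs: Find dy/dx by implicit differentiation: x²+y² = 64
Differentiate both sides: 2x+2y·(dy/dx)=0
Solve: dy/dx=-2x/(2y)=-x/y

Answer: dy/dx=-x/y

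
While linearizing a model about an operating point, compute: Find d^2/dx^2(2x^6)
Apply power rule 2 times:
d^1: 12x^5
d^2: 60x^4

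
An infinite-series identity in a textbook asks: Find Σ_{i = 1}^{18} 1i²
=1·n(n+1)(2n+1)/6=1·18·19·37/6=2109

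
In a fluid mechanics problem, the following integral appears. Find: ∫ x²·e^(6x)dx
Integration by parts twice:
First: u = x², dv = e^(6x) dx => x²e^(6x)/6 - (2/6)∫ xe^(6x) dx
Second (∫ xe^(6x) dx): xe^(6x)/6 - e^(6x)/36
Combining: e^(6x)(x²/6-2x/36+2/216)+C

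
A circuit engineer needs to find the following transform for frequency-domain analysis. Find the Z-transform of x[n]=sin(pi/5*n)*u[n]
Z{sin(w0 * n) * u[n]}=z * sin(w0)/(z^2 - 2z * cos(w0) + 1)
With w0=pi/5: X(z)=z * sin(pi/5)/(z^2 - 2z * cos(pi/5) + 1)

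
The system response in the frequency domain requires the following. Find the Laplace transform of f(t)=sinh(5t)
L{sinh(at)}=a/(s²-a²)
L{sinh(5t)}=5/(s²-25)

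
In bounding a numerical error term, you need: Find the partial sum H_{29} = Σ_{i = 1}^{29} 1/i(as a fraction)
H_29=1+1/2+1/3+...+1/29
=9227046511387/2329089562800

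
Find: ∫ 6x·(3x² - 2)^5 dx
Let u=3x² - 2, du=6x dx
∫ u^5 du=u^6/6 + C

Answer: (3x² - 2)^6/6 + C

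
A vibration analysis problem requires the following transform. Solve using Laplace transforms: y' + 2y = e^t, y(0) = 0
Take L: sY - 0+2Y=1/(s-1)
Y(s+2)=1/(s-1)+0
Y=1/((s-1)(s+2))+0/(s+2)
Partial fractions: 1/((s-1)(s+2))=(1/3)/(s-1) - (1/3)/(s+2)
So Y=(1/3)/(s-1) - (1/3)/(s+2)
Inverse Laplace transform (L^(-1){1/(s-1)}=e^t, L^(-1){1/(s+2)}=e^(-2t)):

Answer: y(t)=(1/3)·e^t - (1/3)·e^(-2t)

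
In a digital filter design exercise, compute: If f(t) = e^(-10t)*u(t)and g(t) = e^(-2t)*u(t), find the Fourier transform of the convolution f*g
By the convolution theorem: F{f*g}=F(omega)*G(omega)
F(omega)=1/(10 + j*omega), G(omega)=1/(2 + j*omega)
F{f*g}=1/((10 + j*omega)(2 + j*omega))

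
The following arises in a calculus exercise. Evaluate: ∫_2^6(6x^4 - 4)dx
Step 1: Find antiderivative F(x) = (6/5)x^5 - 4x
Step 2: F(6) - F(2) = 46536/5 - (152/5) = 46384/5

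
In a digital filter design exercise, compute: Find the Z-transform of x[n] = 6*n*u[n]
Z{n*u[n]}=z/(z-1)^2
By linearity: Z{6*n*u[n]}=6z/(z-1)^2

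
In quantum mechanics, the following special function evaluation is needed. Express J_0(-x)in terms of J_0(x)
For integer n: J_n(-x) = (-1)^n J_n(x)
With n = 0: J_0(-x) = (-1)^0 J_0(x) = J_0(x)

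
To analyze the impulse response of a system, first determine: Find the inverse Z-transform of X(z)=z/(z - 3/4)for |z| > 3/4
Standard pair: z/(z-a) <-> a^n*u[n] for causal signals
With a = 3/4: x[n] = (3/4)^n*u[n]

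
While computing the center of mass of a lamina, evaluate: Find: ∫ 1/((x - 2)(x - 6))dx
Partial fractions: 1/((x-2)(x-6)) = A/(x-2)+B/(x-6)
A = -1/4, B = 1/4
∫ [-1/4· 1/(x-2)+1/4· 1/(x-6)] dx
= (1/4)[ln|x-6| - ln|x-2|]+C

Answer: (1/4)·ln|(x-6)/(x-2)|+C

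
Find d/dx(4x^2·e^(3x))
Product rule: (fg)'=f'g + fg'
f=4x^2, f'=8x
g=e^(3x), g'=3·e^(3x)

Answer: 8x·e^(3x) + 12x^2·e^(3x)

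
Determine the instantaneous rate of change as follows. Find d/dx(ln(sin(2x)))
Chain rule: d/dx[ln(u)] = u'/u where u = sin(2x)
u' = 2cos(2x)

Answer: (2cos(2x))/(sin(2x))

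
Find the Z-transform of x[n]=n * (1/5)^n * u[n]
Using the property Z{n * a^n * u[n]}=az/(z-a)^2
With a=1/5: X(z)=(1/5)z/(z - 1/5)^2, |z| > 1/5

Answer: (1/5)z/(z - 1/5)^2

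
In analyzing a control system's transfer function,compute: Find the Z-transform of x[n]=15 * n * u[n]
Z{n*u[n]}=z/(z-1)^2
By linearity: Z{15*n*u[n]}=15z/(z-1)^2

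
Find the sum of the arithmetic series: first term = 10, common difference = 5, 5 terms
Last term: a_n = 10 + (5 - 1)·5 = 30
Sum = n(a_1 + a_n)/2 = 5(10 + 30)/2 = 100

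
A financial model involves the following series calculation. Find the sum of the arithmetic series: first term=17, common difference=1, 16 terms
Last term: a_n = 17 + (16 - 1)·1 = 32
Sum = n(a_1 + a_n)/2 = 16(17 + 32)/2 = 392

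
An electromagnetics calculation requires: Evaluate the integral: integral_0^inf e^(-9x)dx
integral_0^inf e^(-9x) dx=[-1/9*e^(-9x)]_0^inf
=0 - (-1/9)=1/9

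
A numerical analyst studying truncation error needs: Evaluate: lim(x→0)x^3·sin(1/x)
Squeeze theorem: -|x^3| ≤ x^3·sin(1/x) ≤ |x^3|
Since x^3 → 0 as x → 0, by squeeze theorem the limit is 0

Answer: 0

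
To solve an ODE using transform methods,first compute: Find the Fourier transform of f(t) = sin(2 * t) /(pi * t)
sin(W*t)/(pi*t) = (W/pi)*sinc(W*t/pi) is the impulse response of the ideal low-pass filter with cutoff W (here W = 2).
Its Fourier transform is a rectangular function:
F(omega) = 1 for |omega| < 2, 0 otherwise

Answer: rect(omega/4) [i.e., 1 for |omega| < 2, 0 otherwise]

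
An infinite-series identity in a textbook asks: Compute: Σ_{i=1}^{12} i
Using formula: Σ i^1=n(n + 1)/2=12·13/2=78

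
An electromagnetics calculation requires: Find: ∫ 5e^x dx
Since d/dx[e^x]=+e^x, we get 5e^x+C

Answer: 5e^x+C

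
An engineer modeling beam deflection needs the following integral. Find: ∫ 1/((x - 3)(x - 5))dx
Partial fractions: 1/((x-3)(x-5)) = A/(x-3)+B/(x-5)
A = -1/2, B = 1/2
∫ [-1/2· 1/(x-3)+1/2· 1/(x-5)] dx
= (1/2)[ln|x-5| - ln|x-3|]+C

Answer: (1/2)·ln|(x-5)/(x-3)|+C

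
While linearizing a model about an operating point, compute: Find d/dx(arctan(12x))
d/dx[arctan(u)]=u'/(1 + u²), u=12x, u'=12

Answer: 12/(1 + 144x²)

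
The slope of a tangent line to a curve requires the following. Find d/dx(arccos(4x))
d/dx[arccos(u)]=-u'/√(1-u²), u=4x, u'=4

Answer: -4/√(1 - 16x²)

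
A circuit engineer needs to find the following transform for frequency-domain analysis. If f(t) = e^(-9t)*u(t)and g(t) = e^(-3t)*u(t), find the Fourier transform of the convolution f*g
By the convolution theorem: F{f * g} = F(omega) * G(omega)
F(omega) = 1/(9 + j * omega), G(omega) = 1/(3 + j * omega)
F{f * g} = 1/((9 + j * omega)(3 + j * omega))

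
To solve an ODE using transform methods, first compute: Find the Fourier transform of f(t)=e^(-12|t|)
Using the standard pair: F{e^(-a|t|)} = 2a/(a^2 + omega^2)
With a = 12: F(omega) = 24/(144 + omega^2)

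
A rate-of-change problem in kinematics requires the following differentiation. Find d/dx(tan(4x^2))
Chain rule: d/dx[tan(u)]=sec²(u)·u' where u=4x^2
u'=8x

Answer: 8x·sec²(4x^2)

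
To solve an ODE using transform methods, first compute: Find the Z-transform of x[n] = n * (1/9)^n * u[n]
Using the property Z{n*a^n*u[n]} = az/(z-a)^2
With a = 1/9: X(z) = (1/9)z/(z - 1/9)^2, |z| > 1/9

Answer: (1/9)z/(z - 1/9)^2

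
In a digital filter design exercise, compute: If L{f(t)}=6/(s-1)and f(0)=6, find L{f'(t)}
L{f'(t)} = s·F(s) - f(0) = 6s/(s-1) - 6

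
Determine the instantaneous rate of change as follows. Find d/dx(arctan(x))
d/dx[arctan(u)]=u'/(1+u²), u=x, u'=1

Answer: 1/(1+x²)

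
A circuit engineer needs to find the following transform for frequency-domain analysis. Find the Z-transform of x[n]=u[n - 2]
Using the time-shift property: Z{u[n-2]}=z^(-2) * z/(z-1)
=z^(-1)/(z-1)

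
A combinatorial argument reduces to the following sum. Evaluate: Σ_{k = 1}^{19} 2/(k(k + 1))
Partial fractions: 2/(k(k + 1)) = 2/k - 2/(k + 1)
Telescoping sum: 2(1 - 1/20) = 2·19/20

Answer: 19/10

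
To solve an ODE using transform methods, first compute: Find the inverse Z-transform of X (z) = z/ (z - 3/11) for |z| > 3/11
Standard pair: z/(z-a) <-> a^n*u[n] for causal signals
With a = 3/11: x[n] = (3/11)^n*u[n]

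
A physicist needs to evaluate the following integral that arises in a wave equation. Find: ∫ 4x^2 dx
Using power rule: ∫ 4x^2 dx = 4/3 x^3 + C = (4/3)x^3 + C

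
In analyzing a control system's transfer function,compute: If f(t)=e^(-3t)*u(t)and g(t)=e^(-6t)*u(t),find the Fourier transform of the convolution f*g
By the convolution theorem: F{f * g} = F(omega) * G(omega)
F(omega) = 1/(3+j * omega), G(omega) = 1/(6+j * omega)
F{f * g} = 1/((3+j * omega)(6+j * omega))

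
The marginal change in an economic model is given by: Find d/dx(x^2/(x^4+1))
Quotient rule: (f/g)' = (f'g - fg')/g²
f = x^2, f' = 2x
g = x^4 + 1, g' = 4x^3

Answer: (2x·(x^4 + 1) - 4x^5)/(x^4 + 1)²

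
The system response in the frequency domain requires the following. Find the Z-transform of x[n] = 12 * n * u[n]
Z{n*u[n]}=z/(z-1)^2
By linearity: Z{12*n*u[n]}=12z/(z-1)^2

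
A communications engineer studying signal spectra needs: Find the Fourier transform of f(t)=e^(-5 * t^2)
The Fourier transform of a Gaussian e^(-a * t^2) is sqrt(pi/a) * e^(-omega^2/(4a)).
With a = 5: F(omega) = sqrt(pi/5) * e^(-omega^2/20)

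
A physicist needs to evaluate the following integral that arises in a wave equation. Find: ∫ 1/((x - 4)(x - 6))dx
Partial fractions: 1/((x-4)(x-6)) = A/(x-4)+B/(x-6)
A = -1/2, B = 1/2
∫ [-1/2· 1/(x-4)+1/2· 1/(x-6)] dx
= (1/2)[ln|x-6| - ln|x-4|]+C

Answer: (1/2)·ln|(x-6)/(x-4)|+C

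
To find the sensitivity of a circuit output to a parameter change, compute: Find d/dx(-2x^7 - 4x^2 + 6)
Power rule: d/dx(ax^n)=n·a·x^(n-1)
Term by term: -14·x^6-8·x

Answer: -14x^6-8x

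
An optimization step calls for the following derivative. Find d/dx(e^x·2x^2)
Product rule: (fg)' = f'g + fg'
f = e^x, f' = e^x
g = 2x^2, g' = 4x

Answer: 2·e^x·x^2 + 4·e^x·x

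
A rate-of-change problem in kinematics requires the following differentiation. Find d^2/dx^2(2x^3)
Apply power rule 2 times:
d^1: 6x^2
d^2: 12x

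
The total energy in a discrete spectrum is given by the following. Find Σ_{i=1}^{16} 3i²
= 3·n(n+1)(2n+1)/6 = 3·16·17·33/6 = 4488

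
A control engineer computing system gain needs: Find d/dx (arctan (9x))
d/dx[arctan(u)]=u'/(1 + u²), u=9x, u'=9

Answer: 9/(1 + 81x²)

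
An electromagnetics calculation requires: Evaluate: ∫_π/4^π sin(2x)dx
Antiderivative: -cos(2x)/2
Evaluate at bounds: [-cos(2·π)/2] - [-cos(2·π/4)/2]
= (-(1) + (0))/2 = -1/2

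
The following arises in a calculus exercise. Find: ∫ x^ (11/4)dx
Power rule: ∫ x^(11/4) dx=x^(15/4)/(15/4)+C

Answer: (4/15)·x^(15/4)+C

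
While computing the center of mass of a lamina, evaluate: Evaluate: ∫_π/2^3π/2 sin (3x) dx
Antiderivative: -cos(3x)/3
Evaluate at bounds: [-cos(3·3π/2)/3] - [-cos(3·π/2)/3]
= (-(0) + (0))/3 = 0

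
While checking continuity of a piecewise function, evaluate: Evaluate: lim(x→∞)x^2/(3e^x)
Apply L'Hôpital 2 times (∞/∞ each time):
Eventually get 2!/(3e^x) → 0

Answer: 0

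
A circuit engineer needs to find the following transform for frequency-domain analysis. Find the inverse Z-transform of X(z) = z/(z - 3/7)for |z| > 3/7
Standard pair: z/(z-a) <-> a^n*u[n] for causal signals
With a=3/7: x[n]=(3/7)^n*u[n]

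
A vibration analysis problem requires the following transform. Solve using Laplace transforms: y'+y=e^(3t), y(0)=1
Take L: sY - 1 + Y = 1/(s-3)
Y(s + 1) = 1/(s-3) + 1
Y = 1/((s-3)(s + 1)) + 1/(s + 1)
Partial fractions: 1/((s-3)(s + 1)) = (1/4)/(s-3) - (1/4)/(s + 1)
So Y = (1/4)/(s-3) + (3/4)/(s + 1)
Inverse Laplace transform (L^(-1){1/(s-3)} = e^(3t), L^(-1){1/(s + 1)} = e^(-t)):

Answer: y(t) = (1/4)·e^(3t) + (3/4)·e^(-t)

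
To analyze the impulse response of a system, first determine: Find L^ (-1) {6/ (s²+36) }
L^(-1){w/(s² + w²)} = sin(wt)
Here w = 6

Answer: sin(6t)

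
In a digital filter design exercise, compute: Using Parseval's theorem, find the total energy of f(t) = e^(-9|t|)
Parseval's theorem: E=integral |f(t)|^2 dt=(1/2pi) integral |F(omega)|^2 domega
E=integral_{-inf}^{inf} e^(-18|t|) dt=2 * integral_0^inf e^(-18t) dt=2/(2 * 9)=1/9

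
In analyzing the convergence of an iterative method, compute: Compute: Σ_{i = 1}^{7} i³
Using formula: Σ i^3 = [n(n + 1)/2]² = [7·8/2]² = 784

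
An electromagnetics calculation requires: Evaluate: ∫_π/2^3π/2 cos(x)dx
Antiderivative: sin(x)
Evaluate at bounds: [sin(1·3π/2)/1] - [sin(1·π/2)/1]
=((-1) - (1))/1=-2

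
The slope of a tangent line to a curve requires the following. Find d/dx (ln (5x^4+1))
Chain rule: d/dx[ln(u)] = u'/u where u = 5x^4 + 1
u' = 20x^3

Answer: (20x^3)/(5x^4 + 1)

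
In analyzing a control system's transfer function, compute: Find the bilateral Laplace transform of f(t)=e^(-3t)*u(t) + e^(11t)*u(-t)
For e^(-3t) * u(t): L = 1/(s+3), Re(s) > -3
For e^(11t) * u(-t): L = -1/(s-11), Re(s) < 11
Combined: F(s) = 1/(s+3)-1/(s-11), -3 < Re(s) < 11

Answer: 1/(s+3)-1/(s-11), ROC: -3 < Re(s) < 11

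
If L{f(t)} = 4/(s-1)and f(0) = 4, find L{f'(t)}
L{f'(t)}=s·F(s) - f(0)=4s/(s-1) - 4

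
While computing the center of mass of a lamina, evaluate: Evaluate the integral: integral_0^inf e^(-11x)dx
integral_0^inf e^(-11x) dx=[-1/11 * e^(-11x)]_0^inf
=0 - (-1/11)=1/11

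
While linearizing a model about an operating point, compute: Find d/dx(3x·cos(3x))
Product rule: (fg)'=f'g + fg'
f=3x, f'=3
g=cos(3x), g'=-3·sin(3x)

Answer: 3·cos(3x) - 9x·sin(3x)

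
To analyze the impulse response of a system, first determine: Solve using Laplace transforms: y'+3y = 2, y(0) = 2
Take L of both sides: sY(s) - 2 + 3Y(s)=2/s
Y(s)(s + 3)=2/s + 2
Y(s)=2/(s(s + 3)) + 2/(s + 3)
Partial fractions: 2/(s(s + 3))=(2/3)/s - (2/3)/(s + 3)
So Y(s)=(2/3)/s + (4/3)/(s + 3)
Inverse transform (L^(-1){1/s}=1, L^(-1){1/(s + 3)}=e^(-3t)):

Answer: y(t)=2/3 + (4/3)·e^(-3t)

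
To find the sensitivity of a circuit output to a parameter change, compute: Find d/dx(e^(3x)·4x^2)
Product rule: (fg)' = f'g+fg'
f = e^(3x), f' = 3·e^(3x)
g = 4x^2, g' = 8x

Answer: 12·e^(3x)·x^2+8·e^(3x)·x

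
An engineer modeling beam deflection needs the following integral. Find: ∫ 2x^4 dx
Using power rule: ∫ 2x^4 dx = 2/5 x^5+C = (2/5)x^5+C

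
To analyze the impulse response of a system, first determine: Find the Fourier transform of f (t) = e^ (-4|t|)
Using the standard pair: F{e^(-a|t|)} = 2a/(a^2 + omega^2)
With a = 4: F(omega) = 8/(16 + omega^2)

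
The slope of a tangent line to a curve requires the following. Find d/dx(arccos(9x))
d/dx[arccos(u)]=-u'/√(1-u²), u=9x, u'=9

Answer: -9/√(1 - 81x²)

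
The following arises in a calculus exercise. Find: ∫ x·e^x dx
Integration by parts: u=x, dv=e^x dx
du=dx, v=e^x
=x·e^x - ∫ e^x dx
=x·e^x - e^x + C

Answer: e^x(x - 1) + C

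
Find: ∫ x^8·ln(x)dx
By parts: u=ln(x), dv=x^8 dx
du=1/x dx, v=x^9/9
=x^9·ln(x)/9 - ∫ x^8/9 dx
=x^9·ln(x)/9 - x^9/81+C

Answer: x^9(ln(x)/9-1/81)+C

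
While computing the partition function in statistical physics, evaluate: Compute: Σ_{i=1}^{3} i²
Using formula: Σ i^2 = n(n + 1)(2n + 1)/6 = 3·4·7/6 = 14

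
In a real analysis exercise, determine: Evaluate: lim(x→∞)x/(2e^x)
Apply L'Hôpital 1 times (∞/∞ each time):
Eventually get 1!/(2e^x) → 0

Answer: 0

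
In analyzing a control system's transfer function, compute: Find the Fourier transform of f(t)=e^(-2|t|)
Using the standard pair: F{e^(-a|t|)} = 2a/(a^2+omega^2)
With a = 2: F(omega) = 4/(4+omega^2)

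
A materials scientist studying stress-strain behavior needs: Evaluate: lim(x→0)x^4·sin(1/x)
Squeeze theorem: -|x^4| ≤ x^4·sin(1/x) ≤ |x^4|
Since x^4 → 0 as x → 0, by squeeze theorem the limit is 0

Answer: 0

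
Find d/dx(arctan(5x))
d/dx[arctan(u)] = u'/(1 + u²), u = 5x, u' = 5

Answer: 5/(1 + 25x²)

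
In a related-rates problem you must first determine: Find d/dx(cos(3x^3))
Chain rule: d/dx[cos(u)] = -sin(u)·u' where u = 3x^3
u' = 9x^2

Answer: -9x^2·sin(3x^3)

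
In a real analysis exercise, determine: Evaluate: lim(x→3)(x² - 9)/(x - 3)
Factor: (x² - 9) = (x-3)(x + 3)
Cancel (x-3): lim(x→3) (x + 3) = 6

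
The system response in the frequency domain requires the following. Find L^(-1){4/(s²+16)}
L^(-1){w/(s² + w²)}=sin(wt)
Here w=4

Answer: sin(4t)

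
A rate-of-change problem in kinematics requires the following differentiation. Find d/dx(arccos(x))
d/dx[arccos(u)]=-u'/√(1-u²), u=x, u'=1

Answer: -1/√(1-x²)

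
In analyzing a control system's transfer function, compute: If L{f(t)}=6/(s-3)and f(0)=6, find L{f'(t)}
L{f'(t)}=s·F(s) - f(0)=6s/(s-3)-6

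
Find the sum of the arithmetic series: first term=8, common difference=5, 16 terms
Last term: a_n=8+(16-1)·5=83
Sum=n(a_1+a_n)/2=16(8+83)/2=728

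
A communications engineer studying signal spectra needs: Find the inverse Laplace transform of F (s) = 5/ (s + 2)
L^(-1){5/(s-a)} = c·e^(at)
Here a = -2, c = 5

Answer: 5e^(-2t)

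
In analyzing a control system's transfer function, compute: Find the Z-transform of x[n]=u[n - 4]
Using the time-shift property: Z{u[n-4]} = z^(-4) * z/(z-1)
= z^(-3)/(z-1)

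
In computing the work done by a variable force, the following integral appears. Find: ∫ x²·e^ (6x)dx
Integration by parts twice:
First: u=x², dv=e^(6x) dx => x²e^(6x)/6 - (2/6)∫ xe^(6x) dx
Second (∫ xe^(6x) dx): xe^(6x)/6 - e^(6x)/36
Combining: e^(6x)(x²/6 - 2x/36 + 2/216) + C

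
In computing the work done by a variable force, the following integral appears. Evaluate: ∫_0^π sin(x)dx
Antiderivative: -cos(x)
Evaluate at bounds: [-cos(1·π)/1] - [-cos(1·0)/1]
=(-(-1)+(1))/1=2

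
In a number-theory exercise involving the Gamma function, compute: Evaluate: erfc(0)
erfc(x) = 1 - erf(x); erfc(0) = 1 - erf(0) = 1-0 = 1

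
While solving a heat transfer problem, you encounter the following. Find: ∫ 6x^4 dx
Using power rule: ∫ 6x^4 dx=6/5 x^5+C=(6/5)x^5+C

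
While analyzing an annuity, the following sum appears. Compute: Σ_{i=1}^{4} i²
Using formula: Σ i^2 = n(n + 1)(2n + 1)/6 = 4·5·9/6 = 30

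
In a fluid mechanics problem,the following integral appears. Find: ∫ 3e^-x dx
Since d/dx[e^-x] = - e^-x, we get -3e^-x+C

Answer: -3e^-x+C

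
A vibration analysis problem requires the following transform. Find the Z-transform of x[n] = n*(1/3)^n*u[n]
Using the property Z{n*a^n*u[n]} = az/(z-a)^2
With a = 1/3: X(z) = (1/3)z/(z - 1/3)^2, |z| > 1/3

Answer: (1/3)z/(z - 1/3)^2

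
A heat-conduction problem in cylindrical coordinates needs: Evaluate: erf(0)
erf(0)=0 (error function is odd and erf(0)=0 by definition)

Answer: 0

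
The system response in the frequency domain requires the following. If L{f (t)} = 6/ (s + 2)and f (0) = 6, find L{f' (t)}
L{f'(t)}=s·F(s) - f(0)=6s/(s+2)-6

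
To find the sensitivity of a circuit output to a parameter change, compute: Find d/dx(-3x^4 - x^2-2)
Power rule: d/dx(ax^n) = n·a·x^(n-1)
Term by term: -12·x^3 - 2·x

Answer: -12x^3 - 2x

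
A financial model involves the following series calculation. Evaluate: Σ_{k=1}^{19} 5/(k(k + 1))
Partial fractions: 5/(k(k+1)) = 5/k - 5/(k+1)
Telescoping sum: 5(1-1/20) = 5·19/20

Answer: 19/4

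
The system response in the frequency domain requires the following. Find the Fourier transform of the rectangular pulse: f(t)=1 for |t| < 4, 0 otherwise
F(omega)=integral from -4 to 4 of e^(-j * omega * t) dt
=2 * sin(4 * omega)/omega=8 * sinc(4 * omega/pi)

Answer: 2 * sin(4 * omega)/omega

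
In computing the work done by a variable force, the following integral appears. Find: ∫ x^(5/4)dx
Power rule: ∫ x^(5/4) dx = x^(9/4)/(9/4)+C

Answer: (4/9)·x^(9/4)+C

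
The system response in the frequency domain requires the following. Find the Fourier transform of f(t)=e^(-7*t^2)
The Fourier transform of a Gaussian e^(-a*t^2) is sqrt(pi/a)*e^(-omega^2/(4a)).
With a=7: F(omega)=sqrt(pi/7)*e^(-omega^2/28)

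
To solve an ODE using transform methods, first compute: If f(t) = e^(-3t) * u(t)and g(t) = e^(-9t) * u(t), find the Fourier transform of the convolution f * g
By the convolution theorem: F{f*g} = F(omega)*G(omega)
F(omega) = 1/(3 + j*omega), G(omega) = 1/(9 + j*omega)
F{f*g} = 1/((3 + j*omega)(9 + j*omega))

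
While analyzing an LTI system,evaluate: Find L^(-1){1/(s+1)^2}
L^(-1){1/(s-a)^n} = t^(n-1)·e^(at)/(n-1)!
Here a = -1, n = 2: t^1·e^(-t)/1

Answer: t·e^(-t)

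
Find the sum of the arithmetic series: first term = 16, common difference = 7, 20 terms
Last term: a_n = 16 + (20 - 1)·7 = 149
Sum = n(a_1 + a_n)/2 = 20(16 + 149)/2 = 1650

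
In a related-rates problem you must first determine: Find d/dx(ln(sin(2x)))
Chain rule: d/dx[ln(u)]=u'/u where u=sin(2x)
u'=2cos(2x)

Answer: (2cos(2x))/(sin(2x))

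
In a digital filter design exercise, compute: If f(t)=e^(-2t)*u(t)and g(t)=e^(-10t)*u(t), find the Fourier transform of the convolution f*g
By the convolution theorem: F{f * g} = F(omega) * G(omega)
F(omega) = 1/(2+j * omega), G(omega) = 1/(10+j * omega)
F{f * g} = 1/((2+j * omega)(10+j * omega))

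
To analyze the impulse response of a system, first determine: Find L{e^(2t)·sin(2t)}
First shifting: L{e^(at)f(t)}=F(s-a)
L{sin(2t)}=2/(s²+4)
Shift: 2/((s-2)²+4)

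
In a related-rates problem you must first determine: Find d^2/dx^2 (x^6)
Apply power rule 2 times:
d^1: 6x^5
d^2: 30x^4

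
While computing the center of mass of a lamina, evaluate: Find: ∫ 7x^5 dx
Using power rule: ∫ 7x^5 dx = 7/6 x^6 + C = (7/6)x^6 + C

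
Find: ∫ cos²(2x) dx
Using identity cos²(u)=(1+cos(2u))/2:
∫ (1+cos(4x))/2 dx=x/2+sin(4x)/8+C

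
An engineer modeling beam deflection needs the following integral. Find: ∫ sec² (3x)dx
Since d/dx[tan(3x)] = 3sec²(3x), integral = tan(3x)/3+C

Answer: (1/3)tan(3x)+C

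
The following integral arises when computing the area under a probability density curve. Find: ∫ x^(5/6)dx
Power rule: ∫ x^(5/6) dx=x^(11/6)/(11/6)+C

Answer: (6/11)·x^(11/6)+C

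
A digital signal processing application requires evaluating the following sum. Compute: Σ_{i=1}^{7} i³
Using formula: Σ i^3=[n(n+1)/2]²=[7·8/2]²=784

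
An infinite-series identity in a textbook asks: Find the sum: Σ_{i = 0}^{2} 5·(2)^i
Geometric series: S = a(1 - r^n)/(1 - r)
a = 5, r = 2, n = 3
S = 5(1 - 8)/-1 = 35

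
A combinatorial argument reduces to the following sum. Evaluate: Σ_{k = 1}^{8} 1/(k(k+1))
Partial fractions: 1/(k(k + 1)) = 1/k - 1/(k + 1)
Telescoping sum: 1(1 - 1/9) = 1·8/9

Answer: 8/9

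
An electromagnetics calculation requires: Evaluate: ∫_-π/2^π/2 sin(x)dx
Antiderivative: -cos(x)
Evaluate at bounds: [-cos(1·π/2)/1] - [-cos(1·-π/2)/1]
= (-(0) + (0))/1 = 0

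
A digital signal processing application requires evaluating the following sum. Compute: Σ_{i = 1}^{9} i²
Using formula: Σ i^2 = n(n+1)(2n+1)/6 = 9·10·19/6 = 285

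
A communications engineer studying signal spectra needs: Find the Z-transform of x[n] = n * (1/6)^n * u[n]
Using the property Z{n * a^n * u[n]} = az/(z-a)^2
With a = 1/6: X(z) = (1/6)z/(z - 1/6)^2, |z| > 1/6

Answer: (1/6)z/(z - 1/6)^2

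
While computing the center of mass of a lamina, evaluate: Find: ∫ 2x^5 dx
Using power rule: ∫ 2x^5 dx=2/6 x^6+C=(1/3)x^6+C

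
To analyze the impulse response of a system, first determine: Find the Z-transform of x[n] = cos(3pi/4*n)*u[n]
Z{cos(w0 * n) * u[n]} = z(z - cos(w0))/(z^2-2z * cos(w0)+1)
With w0 = 3pi/4: X(z) = z(z - cos(3pi/4))/(z^2-2z * cos(3pi/4)+1)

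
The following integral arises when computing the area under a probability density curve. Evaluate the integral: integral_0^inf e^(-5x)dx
integral_0^inf e^(-5x) dx = [-1/5 * e^(-5x)]_0^inf
= 0 - (-1/5) = 1/5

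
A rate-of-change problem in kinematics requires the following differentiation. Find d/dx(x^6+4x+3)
Power rule: d/dx(ax^n) = n·a·x^(n-1)
Term by term: 6·x^5+4

Answer: 6x^5+4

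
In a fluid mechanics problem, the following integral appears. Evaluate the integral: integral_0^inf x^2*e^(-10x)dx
This is a Gamma integral. Substitute u = 10x (du = 10 dx):
integral_0^inf x^2*e^(-10x) dx = (1/10^3) integral_0^inf u^2*e^(-u) du
= Gamma(3)/10^3 = 2!/10^3 = 2/1000

Answer: 1/500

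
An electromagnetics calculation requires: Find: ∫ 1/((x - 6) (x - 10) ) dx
Partial fractions: 1/((x-6)(x-10)) = A/(x-6) + B/(x-10)
A = -1/4, B = 1/4
∫ [-1/4· 1/(x-6) + 1/4· 1/(x-10)] dx
= (1/4)[ln|x-10| - ln|x-6|] + C

Answer: (1/4)·ln|(x-10)/(x-6)| + C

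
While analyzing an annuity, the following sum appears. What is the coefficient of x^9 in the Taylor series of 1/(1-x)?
1/(1-x)=Σ x^n for |x|<1
All coefficients are 1

Answer: 1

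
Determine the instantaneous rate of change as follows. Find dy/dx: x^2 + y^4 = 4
Differentiate: 2x + 4y^3·(dy/dx)=0
dy/dx=-2x/(4y^3)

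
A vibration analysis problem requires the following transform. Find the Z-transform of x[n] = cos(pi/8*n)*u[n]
Z{cos(w0*n)*u[n]} = z(z - cos(w0))/(z^2-2z*cos(w0)+1)
With w0 = pi/8: X(z) = z(z - cos(pi/8))/(z^2-2z*cos(pi/8)+1)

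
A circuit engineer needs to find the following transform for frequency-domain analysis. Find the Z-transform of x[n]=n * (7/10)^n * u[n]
Using the property Z{n * a^n * u[n]} = az/(z-a)^2
With a = 7/10: X(z) = (7/10)z/(z - 7/10)^2, |z| > 7/10

Answer: (7/10)z/(z - 7/10)^2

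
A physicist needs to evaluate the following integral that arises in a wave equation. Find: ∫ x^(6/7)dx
Power rule: ∫ x^(6/7) dx=x^(13/7)/(13/7)+C

Answer: (7/13)·x^(13/7)+C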